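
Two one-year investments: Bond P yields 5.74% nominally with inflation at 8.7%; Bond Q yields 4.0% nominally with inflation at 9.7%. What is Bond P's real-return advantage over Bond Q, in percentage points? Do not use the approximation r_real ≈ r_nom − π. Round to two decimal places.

2.47

Bond P real return: 1.0574/1.087 − 1 = -2.723%.
Bond Q real return: 1.040/1.097 − 1 = -5.196%.
Difference: -2.723 − (-5.196) = 2.473 pp.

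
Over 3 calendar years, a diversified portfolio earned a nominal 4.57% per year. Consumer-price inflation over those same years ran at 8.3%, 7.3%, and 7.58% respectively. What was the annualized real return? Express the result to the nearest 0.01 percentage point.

Cumulative inflation factor: 1.083 × 1.073 × 1.0758 ≈ 1.25014.
Nominal growth factor: 1.14346. Real growth factor = 1.14346 / 1.25014 ≈ 0.91466.
Annualized: 0.91466^(1/3) − 1 ≈ -0.02930.

-2.93%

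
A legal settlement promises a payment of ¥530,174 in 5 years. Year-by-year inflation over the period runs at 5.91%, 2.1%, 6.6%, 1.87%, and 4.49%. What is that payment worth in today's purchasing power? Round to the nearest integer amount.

¥432,093

Price-level factor over 5 years: 1.0591 × 1.021 × 1.066 × 1.0187 × 1.0449 ≈ 1.2269897935.
Purchasing power today: ¥530,174 divided by that factor.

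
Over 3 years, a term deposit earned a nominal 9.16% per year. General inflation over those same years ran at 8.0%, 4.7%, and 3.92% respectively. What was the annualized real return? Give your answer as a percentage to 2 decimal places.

3.44%

Cumulative inflation factor: 1.080 × 1.047 × 1.0392 ≈ 1.17509.
Nominal growth factor: 1.30074. Real growth factor = 1.30074 / 1.17509 ≈ 1.10693.
Annualized: 1.10693^(1/3) − 1 ≈ 0.03444.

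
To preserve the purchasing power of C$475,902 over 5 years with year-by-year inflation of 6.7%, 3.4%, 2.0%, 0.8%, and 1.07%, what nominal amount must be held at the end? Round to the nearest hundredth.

Cumulative price-level factor: 1.067 × 1.034 × 1.020 × 1.008 × 1.0107 ≈ 1.1464838140.
The nominal amount required is C$475,902 scaled up by that factor.

C$545,613.94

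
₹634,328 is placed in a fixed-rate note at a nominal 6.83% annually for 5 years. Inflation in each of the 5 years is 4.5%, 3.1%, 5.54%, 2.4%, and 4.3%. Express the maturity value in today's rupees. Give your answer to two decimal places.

Nominal value at maturity: ₹634,328 × (1 + 6.83%)^5 ≈ ₹882,632.72.
Price-level factor over 5 years: 1.045 × 1.031 × 1.0554 × 1.024 × 1.043 ≈ 1.2144406921.
The maturity value deflated by that factor is the answer in today's purchasing power.

₹726,781.25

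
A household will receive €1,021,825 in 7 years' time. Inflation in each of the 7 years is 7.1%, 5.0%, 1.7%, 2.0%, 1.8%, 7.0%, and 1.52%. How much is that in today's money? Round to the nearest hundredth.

Price-level factor over 7 years: 1.071 × 1.050 × 1.017 × 1.020 × 1.018 × 1.070 × 1.0152 ≈ 1.2899802446.
Purchasing power today: €1,021,825 divided by that factor.

€792,124.53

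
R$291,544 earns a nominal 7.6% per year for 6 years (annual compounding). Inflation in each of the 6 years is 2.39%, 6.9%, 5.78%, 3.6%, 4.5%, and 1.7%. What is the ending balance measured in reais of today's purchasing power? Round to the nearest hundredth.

R$354,929.36

Nominal value at maturity: R$291,544 × (1 + 7.6%)^6 ≈ R$452,457.44.
Price-level factor over 6 years: 1.0239 × 1.069 × 1.0578 × 1.036 × 1.045 × 1.017 ≈ 1.2747816686.
The maturity value deflated by that factor is the answer in today's purchasing power.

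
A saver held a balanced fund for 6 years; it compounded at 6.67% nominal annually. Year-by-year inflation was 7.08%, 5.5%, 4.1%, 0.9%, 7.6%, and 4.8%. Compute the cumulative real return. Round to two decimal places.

Cumulative inflation factor: 1.0708 × 1.055 × 1.041 × 1.009 × 1.076 × 1.048 ≈ 1.33806.
Nominal growth factor: 1.47317. Real growth factor = 1.47317 / 1.33806 ≈ 1.10098.
Total real return ≈ 10.0975%.

10.10%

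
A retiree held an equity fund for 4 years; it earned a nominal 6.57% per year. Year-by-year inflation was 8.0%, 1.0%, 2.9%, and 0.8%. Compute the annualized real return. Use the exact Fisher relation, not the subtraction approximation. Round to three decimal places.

3.331%

Cumulative inflation factor: 1.080 × 1.010 × 1.029 × 1.008 ≈ 1.13141.
Nominal growth factor: 1.28985. Real growth factor = 1.28985 / 1.13141 ≈ 1.14004.
Annualized: 1.14004^(1/4) − 1 ≈ 0.03331.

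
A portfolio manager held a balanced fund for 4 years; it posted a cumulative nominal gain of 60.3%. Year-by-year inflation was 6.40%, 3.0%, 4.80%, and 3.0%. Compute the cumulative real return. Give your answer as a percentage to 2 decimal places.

Cumulative inflation factor: 1.0640 × 1.030 × 1.0480 × 1.030 ≈ 1.18298.
Nominal growth factor: 1.60300. Real growth factor = 1.60300 / 1.18298 ≈ 1.35505.
Total real return ≈ 35.5053%.

35.51%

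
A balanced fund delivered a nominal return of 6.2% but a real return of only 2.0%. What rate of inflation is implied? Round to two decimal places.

4.12%

From (1+r_nom) = (1+r_real)(1+π), we get 1+π = (1 + 6.2%)/(1 + 2.0%) = 1.062/1.020 ≈ 1.04118.
So π ≈ 4.1176%.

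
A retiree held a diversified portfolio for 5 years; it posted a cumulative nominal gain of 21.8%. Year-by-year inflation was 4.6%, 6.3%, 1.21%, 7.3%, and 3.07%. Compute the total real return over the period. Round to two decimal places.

Cumulative inflation factor: 1.046 × 1.063 × 1.0121 × 1.073 × 1.0307 ≈ 1.24457.
Nominal growth factor: 1.21800. Real growth factor = 1.21800 / 1.24457 ≈ 0.97865.
Total real return ≈ -2.1351%.

-2.14%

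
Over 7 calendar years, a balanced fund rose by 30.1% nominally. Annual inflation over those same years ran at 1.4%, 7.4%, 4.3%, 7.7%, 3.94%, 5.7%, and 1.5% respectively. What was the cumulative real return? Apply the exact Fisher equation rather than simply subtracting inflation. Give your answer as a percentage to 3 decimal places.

Cumulative inflation factor: 1.014 × 1.074 × 1.043 × 1.077 × 1.0394 × 1.057 × 1.015 ≈ 1.36416.
Nominal growth factor: 1.30100. Real growth factor = 1.30100 / 1.36416 ≈ 0.95370.
Total real return ≈ -4.6301%.

-4.630%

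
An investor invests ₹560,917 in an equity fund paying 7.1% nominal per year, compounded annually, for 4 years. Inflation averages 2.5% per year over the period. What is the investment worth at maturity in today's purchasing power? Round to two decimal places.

₹668,591.77

Nominal value at maturity: ₹560,917 × (1 + 7.1%)^4 ≈ ₹738,000.21.
Price-level factor over 4 years: (1 + 2.5%)^4 ≈ 1.1038128906.
The maturity value deflated by that factor is the answer in today's purchasing power.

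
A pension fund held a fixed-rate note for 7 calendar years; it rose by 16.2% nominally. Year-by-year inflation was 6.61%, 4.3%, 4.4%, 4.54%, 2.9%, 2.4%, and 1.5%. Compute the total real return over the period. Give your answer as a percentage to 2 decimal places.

-10.47%

Cumulative inflation factor: 1.0661 × 1.043 × 1.044 × 1.0454 × 1.029 × 1.024 × 1.015 ≈ 1.29792.
Nominal growth factor: 1.16200. Real growth factor = 1.16200 / 1.29792 ≈ 0.89528.
Total real return ≈ -10.4719%.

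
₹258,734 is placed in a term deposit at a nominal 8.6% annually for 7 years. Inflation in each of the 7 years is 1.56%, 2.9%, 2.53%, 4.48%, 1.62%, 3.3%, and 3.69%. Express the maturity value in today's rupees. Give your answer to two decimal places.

₹378,288.99

Nominal value at maturity: ₹258,734 × (1 + 8.6%)^7 ≈ ₹460,958.98.
Price-level factor over 7 years: 1.0156 × 1.029 × 1.0253 × 1.0448 × 1.0162 × 1.033 × 1.0369 ≈ 1.2185365906.
The maturity value deflated by that factor is the answer in today's purchasing power.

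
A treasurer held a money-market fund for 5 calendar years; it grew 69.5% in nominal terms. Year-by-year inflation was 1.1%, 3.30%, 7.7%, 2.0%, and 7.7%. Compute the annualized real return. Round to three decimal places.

6.526%

Cumulative inflation factor: 1.011 × 1.0330 × 1.077 × 1.020 × 1.077 ≈ 1.23561.
Nominal growth factor: 1.69500. Real growth factor = 1.69500 / 1.23561 ≈ 1.37179.
Annualized: 1.37179^(1/5) − 1 ≈ 0.06526.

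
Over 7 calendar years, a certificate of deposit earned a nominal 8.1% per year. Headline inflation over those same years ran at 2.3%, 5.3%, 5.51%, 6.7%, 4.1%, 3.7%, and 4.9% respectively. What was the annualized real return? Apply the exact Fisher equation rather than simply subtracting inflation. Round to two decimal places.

3.31%

Cumulative inflation factor: 1.023 × 1.053 × 1.0551 × 1.067 × 1.041 × 1.037 × 1.049 ≈ 1.37331.
Nominal growth factor: 1.72496. Real growth factor = 1.72496 / 1.37331 ≈ 1.25607.
Annualized: 1.25607^(1/7) − 1 ≈ 0.03311.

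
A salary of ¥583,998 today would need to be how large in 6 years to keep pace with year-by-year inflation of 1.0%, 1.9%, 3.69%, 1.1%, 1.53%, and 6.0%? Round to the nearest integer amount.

¥678,102

Cumulative price-level factor: 1.010 × 1.019 × 1.0369 × 1.011 × 1.0153 × 1.060 ≈ 1.1611380029.
Multiplying ¥583,998 by the price-level factor gives the future nominal sum.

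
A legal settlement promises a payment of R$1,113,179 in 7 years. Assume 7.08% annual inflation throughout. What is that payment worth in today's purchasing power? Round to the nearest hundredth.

Price-level factor over 7 years: (1 + 7.08%)^7 ≈ 1.6142044403.
Purchasing power today: R$1,113,179 divided by that factor.

R$689,614.63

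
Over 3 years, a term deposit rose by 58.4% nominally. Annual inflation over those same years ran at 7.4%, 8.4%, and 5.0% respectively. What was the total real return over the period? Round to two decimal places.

29.58%

Cumulative inflation factor: 1.074 × 1.084 × 1.050 ≈ 1.22243.
Nominal growth factor: 1.58400. Real growth factor = 1.58400 / 1.22243 ≈ 1.29578.
Total real return ≈ 29.5783%.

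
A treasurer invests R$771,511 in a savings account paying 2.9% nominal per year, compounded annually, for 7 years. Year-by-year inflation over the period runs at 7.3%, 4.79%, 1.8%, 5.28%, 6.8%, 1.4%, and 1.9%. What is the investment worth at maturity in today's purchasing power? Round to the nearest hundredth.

R$708,684.83

Nominal value at maturity: R$771,511 × (1 + 2.9%)^7 ≈ R$942,431.40.
Price-level factor over 7 years: 1.073 × 1.0479 × 1.018 × 1.0528 × 1.068 × 1.014 × 1.019 ≈ 1.3298314765.
Dividing the nominal maturity value by the price-level factor gives the value in today's money.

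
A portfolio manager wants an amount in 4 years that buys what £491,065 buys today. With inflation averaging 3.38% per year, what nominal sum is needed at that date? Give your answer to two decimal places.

Cumulative price-level factor: (1+3.38%)^4 ≈ 1.1422104031.
The nominal amount required is £491,065 scaled up by that factor.

£560,899.55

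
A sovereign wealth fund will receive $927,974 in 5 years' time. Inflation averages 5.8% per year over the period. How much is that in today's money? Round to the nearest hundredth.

$700,015.20

Price-level factor over 5 years: (1 + 5.8%)^5 ≈ 1.3256483588.
Purchasing power today: $927,974 divided by that factor.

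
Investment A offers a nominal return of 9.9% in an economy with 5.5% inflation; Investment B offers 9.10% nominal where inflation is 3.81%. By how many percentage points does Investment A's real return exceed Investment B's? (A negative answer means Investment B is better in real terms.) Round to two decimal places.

Investment A real return: 1.099/1.055 − 1 = 4.171%.
Investment B real return: 1.0910/1.0381 − 1 = 5.096%.
Difference: 4.171 − 5.096 = -0.925 pp.

-0.93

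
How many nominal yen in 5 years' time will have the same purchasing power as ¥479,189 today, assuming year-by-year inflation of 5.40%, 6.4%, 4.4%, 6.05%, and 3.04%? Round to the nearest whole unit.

Cumulative price-level factor: 1.0540 × 1.064 × 1.044 × 1.0605 × 1.0304 ≈ 1.2793791253.
Multiplying ¥479,189 by the price-level factor gives the future nominal sum.

¥613,064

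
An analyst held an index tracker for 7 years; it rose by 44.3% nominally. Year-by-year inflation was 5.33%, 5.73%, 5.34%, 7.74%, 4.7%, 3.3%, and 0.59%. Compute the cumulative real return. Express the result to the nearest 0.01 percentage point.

4.94%

Cumulative inflation factor: 1.0533 × 1.0573 × 1.0534 × 1.0774 × 1.047 × 1.033 × 1.0059 ≈ 1.37506.
Nominal growth factor: 1.44300. Real growth factor = 1.44300 / 1.37506 ≈ 1.04941.
Total real return ≈ 4.9407%.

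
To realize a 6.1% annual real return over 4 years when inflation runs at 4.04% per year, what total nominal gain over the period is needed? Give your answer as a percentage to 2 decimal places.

Required annual nominal rate: (1+6.1%)(1+4.04%) − 1 = 10.38644%.
Cumulative over 4 years: (1 + 0.1038644)^4 − 1 ≈ 0.48478.

48.48%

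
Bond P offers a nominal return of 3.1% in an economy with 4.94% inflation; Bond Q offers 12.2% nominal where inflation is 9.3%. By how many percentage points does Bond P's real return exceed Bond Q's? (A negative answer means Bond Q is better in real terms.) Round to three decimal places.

Bond P real return: 1.031/1.0494 − 1 = -1.7534%.
Bond Q real return: 1.122/1.093 − 1 = 2.6532%.
Difference: -1.7534 − 2.6532 = -4.4066 pp.

-4.407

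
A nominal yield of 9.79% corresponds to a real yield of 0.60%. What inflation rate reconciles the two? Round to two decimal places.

From (1+r_nom) = (1+r_real)(1+π), we get 1+π = (1 + 9.79%)/(1 + 0.60%) = 1.0979/1.0060 ≈ 1.09135.
So π ≈ 9.1352%.

9.14%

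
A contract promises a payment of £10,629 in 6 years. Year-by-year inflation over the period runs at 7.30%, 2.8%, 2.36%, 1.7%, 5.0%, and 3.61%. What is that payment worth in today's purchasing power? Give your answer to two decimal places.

Price-level factor over 6 years: 1.0730 × 1.028 × 1.0236 × 1.017 × 1.050 × 1.0361 ≈ 1.2492088132.
Purchasing power today: £10,629 divided by that factor.

£8,508.59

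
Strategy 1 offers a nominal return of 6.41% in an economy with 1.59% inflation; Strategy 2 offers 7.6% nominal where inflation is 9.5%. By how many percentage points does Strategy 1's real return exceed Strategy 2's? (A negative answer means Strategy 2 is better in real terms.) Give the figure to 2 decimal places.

Strategy 1 real return: 1.0641/1.0159 − 1 = 4.745%.
Strategy 2 real return: 1.076/1.095 − 1 = -1.735%.
Difference: 4.745 − (-1.735) = 6.480 pp.

6.48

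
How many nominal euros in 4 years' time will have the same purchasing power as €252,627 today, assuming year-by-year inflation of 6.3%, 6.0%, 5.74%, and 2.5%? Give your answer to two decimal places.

Cumulative price-level factor: 1.063 × 1.060 × 1.0574 × 1.025 = 1.2212436013.
The nominal amount required is €252,627 scaled up by that factor.

€308,519.11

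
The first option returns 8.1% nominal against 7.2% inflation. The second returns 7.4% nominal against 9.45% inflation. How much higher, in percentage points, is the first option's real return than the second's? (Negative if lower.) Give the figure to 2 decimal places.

2.71

The first option real return: 1.081/1.072 − 1 = 0.840%.
The second real return: 1.074/1.0945 − 1 = -1.873%.
Difference: 0.840 − (-1.873) = 2.713 pp.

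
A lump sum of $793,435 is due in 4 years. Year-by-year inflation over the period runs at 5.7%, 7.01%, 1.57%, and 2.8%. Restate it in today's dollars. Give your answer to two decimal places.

Price-level factor over 4 years: 1.057 × 1.0701 × 1.0157 × 1.028 ≈ 1.1810218118.
Purchasing power today: $793,435 divided by that factor.

$671,820.78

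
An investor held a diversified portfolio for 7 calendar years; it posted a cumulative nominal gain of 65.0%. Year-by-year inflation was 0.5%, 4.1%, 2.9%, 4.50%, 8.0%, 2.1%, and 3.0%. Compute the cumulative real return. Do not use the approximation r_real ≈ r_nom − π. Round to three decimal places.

Cumulative inflation factor: 1.005 × 1.041 × 1.029 × 1.0450 × 1.080 × 1.021 × 1.030 ≈ 1.27772.
Nominal growth factor: 1.65000. Real growth factor = 1.65000 / 1.27772 ≈ 1.29136.
Total real return ≈ 29.1364%.

29.136%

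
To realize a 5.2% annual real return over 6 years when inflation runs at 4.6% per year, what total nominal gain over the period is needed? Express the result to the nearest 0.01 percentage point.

Required annual nominal rate: (1+5.2%)(1+4.6%) − 1 = 10.0392%.
Cumulative over 6 years: (1 + 0.100392)^6 − 1 ≈ 0.77535.

77.54%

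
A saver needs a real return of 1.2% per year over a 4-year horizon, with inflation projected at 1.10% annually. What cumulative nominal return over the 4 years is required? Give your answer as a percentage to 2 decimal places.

9.58%

Required annual nominal rate: (1+1.2%)(1+1.10%) − 1 = 2.3132%.
Cumulative over 4 years: (1 + 0.023132)^4 − 1 ≈ 0.09579.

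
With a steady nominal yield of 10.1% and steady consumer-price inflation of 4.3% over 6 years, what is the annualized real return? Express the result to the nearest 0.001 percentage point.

5.561%

With constant rates the annual real return is the same each year: (1+10.1%)/(1+4.3%) − 1 = 0.05561.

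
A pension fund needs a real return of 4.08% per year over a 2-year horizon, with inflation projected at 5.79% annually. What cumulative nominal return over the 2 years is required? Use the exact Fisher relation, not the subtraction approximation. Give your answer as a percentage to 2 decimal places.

21.23%

Required annual nominal rate: (1+4.08%)(1+5.79%) − 1 = 10.106232%.
Cumulative over 2 years: (1 + 0.10106232)^2 − 1 ≈ 0.21234.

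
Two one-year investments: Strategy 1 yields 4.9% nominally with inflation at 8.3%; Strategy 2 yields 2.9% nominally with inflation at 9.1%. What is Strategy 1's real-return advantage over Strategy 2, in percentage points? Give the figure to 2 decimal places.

2.54

Strategy 1 real return: 1.049/1.083 − 1 = -3.139%.
Strategy 2 real return: 1.029/1.091 − 1 = -5.683%.
Difference: -3.139 − (-5.683) = 2.544 pp.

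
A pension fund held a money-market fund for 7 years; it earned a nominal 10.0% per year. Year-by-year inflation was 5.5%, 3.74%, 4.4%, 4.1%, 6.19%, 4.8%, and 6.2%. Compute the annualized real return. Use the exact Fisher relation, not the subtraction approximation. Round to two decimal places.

4.78%

Cumulative inflation factor: 1.055 × 1.0374 × 1.044 × 1.041 × 1.0619 × 1.048 × 1.062 ≈ 1.40579.
Nominal growth factor: 1.94872. Real growth factor = 1.94872 / 1.40579 ≈ 1.38621.
Annualized: 1.38621^(1/7) − 1 ≈ 0.04776.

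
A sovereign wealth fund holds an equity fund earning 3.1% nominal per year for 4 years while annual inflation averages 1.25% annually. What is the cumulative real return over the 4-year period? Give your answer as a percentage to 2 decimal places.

The annual real rate is (1+3.1%)/(1+1.25%) − 1 = 1.8272%.
Compounded over 4 years: (1 + 0.018272)^4 − 1 ≈ 0.07511.

7.51%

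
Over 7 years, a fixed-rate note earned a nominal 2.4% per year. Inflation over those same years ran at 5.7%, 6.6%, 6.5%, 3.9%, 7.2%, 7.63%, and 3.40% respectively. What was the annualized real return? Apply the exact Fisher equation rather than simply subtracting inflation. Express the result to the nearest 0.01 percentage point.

Cumulative inflation factor: 1.057 × 1.066 × 1.065 × 1.039 × 1.072 × 1.0763 × 1.0340 ≈ 1.48746.
Nominal growth factor: 1.18059. Real growth factor = 1.18059 / 1.48746 ≈ 0.79370.
Annualized: 0.79370^(1/7) − 1 ≈ -0.03247.

-3.25%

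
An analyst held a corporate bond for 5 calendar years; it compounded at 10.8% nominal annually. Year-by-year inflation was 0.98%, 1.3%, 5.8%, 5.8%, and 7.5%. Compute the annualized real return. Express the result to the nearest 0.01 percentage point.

6.29%

Cumulative inflation factor: 1.0098 × 1.013 × 1.058 × 1.058 × 1.075 ≈ 1.23091.
Nominal growth factor: 1.66993. Real growth factor = 1.66993 / 1.23091 ≈ 1.35667.
Annualized: 1.35667^(1/5) − 1 ≈ 0.06291.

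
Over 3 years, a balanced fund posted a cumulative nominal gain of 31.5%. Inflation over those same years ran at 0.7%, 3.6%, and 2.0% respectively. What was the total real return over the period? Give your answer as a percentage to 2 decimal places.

Cumulative inflation factor: 1.007 × 1.036 × 1.020 ≈ 1.06412.
Nominal growth factor: 1.31500. Real growth factor = 1.31500 / 1.06412 ≈ 1.23577.
Total real return ≈ 23.5766%.

23.58%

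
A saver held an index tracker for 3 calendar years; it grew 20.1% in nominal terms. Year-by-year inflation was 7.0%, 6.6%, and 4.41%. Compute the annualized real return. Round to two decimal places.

Cumulative inflation factor: 1.070 × 1.066 × 1.0441 ≈ 1.19092.
Nominal growth factor: 1.20100. Real growth factor = 1.20100 / 1.19092 ≈ 1.00846.
Annualized: 1.00846^(1/3) − 1 ≈ 0.00281.

0.28%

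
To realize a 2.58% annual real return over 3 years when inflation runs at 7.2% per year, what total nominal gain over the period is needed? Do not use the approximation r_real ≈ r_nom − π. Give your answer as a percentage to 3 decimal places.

32.976%

Required annual nominal rate: (1+2.58%)(1+7.2%) − 1 = 9.96576%.
Cumulative over 3 years: (1 + 0.0996576)^3 − 1 ≈ 0.32976.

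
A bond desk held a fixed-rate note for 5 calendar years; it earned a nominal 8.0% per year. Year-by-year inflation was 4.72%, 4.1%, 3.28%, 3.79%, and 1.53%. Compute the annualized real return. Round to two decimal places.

Cumulative inflation factor: 1.0472 × 1.041 × 1.0328 × 1.0379 × 1.0153 ≈ 1.18644.
Nominal growth factor: 1.46933. Real growth factor = 1.46933 / 1.18644 ≈ 1.23843.
Annualized: 1.23843^(1/5) − 1 ≈ 0.04370.

4.37%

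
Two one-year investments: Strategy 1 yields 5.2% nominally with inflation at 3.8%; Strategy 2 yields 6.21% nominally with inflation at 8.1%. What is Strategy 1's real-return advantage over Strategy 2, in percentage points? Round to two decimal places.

Strategy 1 real return: 1.052/1.038 − 1 = 1.349%.
Strategy 2 real return: 1.0621/1.081 − 1 = -1.748%.
Difference: 1.349 − (-1.748) = 3.097 pp.

3.10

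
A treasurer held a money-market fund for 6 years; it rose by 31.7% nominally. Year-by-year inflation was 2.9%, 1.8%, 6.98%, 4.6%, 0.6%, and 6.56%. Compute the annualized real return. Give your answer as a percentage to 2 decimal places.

0.79%

Cumulative inflation factor: 1.029 × 1.018 × 1.0698 × 1.046 × 1.006 × 1.0656 ≈ 1.25658.
Nominal growth factor: 1.31700. Real growth factor = 1.31700 / 1.25658 ≈ 1.04808.
Annualized: 1.04808^(1/6) − 1 ≈ 0.00786.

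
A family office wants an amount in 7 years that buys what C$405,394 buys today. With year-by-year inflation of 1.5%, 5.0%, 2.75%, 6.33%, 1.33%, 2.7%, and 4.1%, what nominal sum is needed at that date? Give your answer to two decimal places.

C$511,363.26

Cumulative price-level factor: 1.015 × 1.050 × 1.0275 × 1.0633 × 1.0133 × 1.027 × 1.041 ≈ 1.2613981843.
Multiplying C$405,394 by the price-level factor gives the future nominal sum.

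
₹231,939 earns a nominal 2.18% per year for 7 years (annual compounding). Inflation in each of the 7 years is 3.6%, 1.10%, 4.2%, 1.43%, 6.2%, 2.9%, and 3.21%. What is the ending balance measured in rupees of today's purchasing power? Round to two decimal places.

₹216,037.10

Nominal value at maturity: ₹231,939 × (1 + 2.18%)^7 ≈ ₹269,733.61.
Price-level factor over 7 years: 1.036 × 1.0110 × 1.042 × 1.0143 × 1.062 × 1.029 × 1.0321 ≈ 1.2485522597.
Dividing the nominal maturity value by the price-level factor gives the value in today's money.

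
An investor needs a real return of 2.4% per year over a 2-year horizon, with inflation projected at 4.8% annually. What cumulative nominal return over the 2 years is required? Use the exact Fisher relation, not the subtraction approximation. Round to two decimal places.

Required annual nominal rate: (1+2.4%)(1+4.8%) − 1 = 7.3152%.
Cumulative over 2 years: (1 + 0.073152)^2 − 1 ≈ 0.15166.

15.17%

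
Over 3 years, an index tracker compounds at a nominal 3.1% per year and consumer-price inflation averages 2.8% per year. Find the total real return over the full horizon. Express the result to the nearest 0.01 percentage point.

0.88%

The annual real rate is (1+3.1%)/(1+2.8%) − 1 = 0.2918%.
Compounded over 3 years: (1 + 0.002918)^3 − 1 ≈ 0.00878.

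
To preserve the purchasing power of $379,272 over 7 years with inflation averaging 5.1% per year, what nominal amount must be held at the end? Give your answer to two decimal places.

$537,241.80

Cumulative price-level factor: (1+5.1%)^7 ≈ 1.4165079366.
The nominal amount required is $379,272 scaled up by that factor.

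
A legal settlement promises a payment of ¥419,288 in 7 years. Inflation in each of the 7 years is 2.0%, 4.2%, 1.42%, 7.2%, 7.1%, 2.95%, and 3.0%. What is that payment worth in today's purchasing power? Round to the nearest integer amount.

Price-level factor over 7 years: 1.020 × 1.042 × 1.0142 × 1.072 × 1.071 × 1.0295 × 1.030 ≈ 1.3123187344.
Purchasing power today: ¥419,288 divided by that factor.

¥319,502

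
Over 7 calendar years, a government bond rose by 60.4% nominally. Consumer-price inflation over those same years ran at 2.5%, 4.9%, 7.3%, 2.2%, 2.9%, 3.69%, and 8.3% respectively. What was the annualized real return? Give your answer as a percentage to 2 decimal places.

2.36%

Cumulative inflation factor: 1.025 × 1.049 × 1.073 × 1.022 × 1.029 × 1.0369 × 1.083 ≈ 1.36248.
Nominal growth factor: 1.60400. Real growth factor = 1.60400 / 1.36248 ≈ 1.17726.
Annualized: 1.17726^(1/7) − 1 ≈ 0.02359.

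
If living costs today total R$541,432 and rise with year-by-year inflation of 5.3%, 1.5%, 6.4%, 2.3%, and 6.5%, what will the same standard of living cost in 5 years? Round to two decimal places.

Cumulative price-level factor: 1.053 × 1.015 × 1.064 × 1.023 × 1.065 ≈ 1.2389714043.
Multiplying R$541,432 by the price-level factor gives the future nominal sum.

R$670,818.77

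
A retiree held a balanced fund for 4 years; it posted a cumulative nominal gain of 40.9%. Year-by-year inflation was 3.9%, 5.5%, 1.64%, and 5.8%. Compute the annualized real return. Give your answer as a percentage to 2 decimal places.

Cumulative inflation factor: 1.039 × 1.055 × 1.0164 × 1.058 ≈ 1.17874.
Nominal growth factor: 1.40900. Real growth factor = 1.40900 / 1.17874 ≈ 1.19534.
Annualized: 1.19534^(1/4) − 1 ≈ 0.04562.

4.56%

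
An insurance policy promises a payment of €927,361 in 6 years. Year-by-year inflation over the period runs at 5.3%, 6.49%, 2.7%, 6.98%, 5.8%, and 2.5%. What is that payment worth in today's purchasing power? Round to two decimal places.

Price-level factor over 6 years: 1.053 × 1.0649 × 1.027 × 1.0698 × 1.058 × 1.025 ≈ 1.3360409466.
Purchasing power today: €927,361 divided by that factor.

€694,111.21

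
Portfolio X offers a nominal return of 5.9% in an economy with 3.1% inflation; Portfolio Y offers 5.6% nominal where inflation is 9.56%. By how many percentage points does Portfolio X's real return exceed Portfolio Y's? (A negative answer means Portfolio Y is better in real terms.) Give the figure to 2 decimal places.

6.33

Portfolio X real return: 1.059/1.031 − 1 = 2.716%.
Portfolio Y real return: 1.056/1.0956 − 1 = -3.614%.
Difference: 2.716 − (-3.614) = 6.330 pp.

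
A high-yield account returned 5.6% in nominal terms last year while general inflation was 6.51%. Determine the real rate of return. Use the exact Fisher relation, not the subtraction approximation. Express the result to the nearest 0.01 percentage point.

Real return via the Fisher equation: (1 + 5.6%)/(1 + 6.51%) − 1 = 1.056/1.0651 − 1 ≈ -0.00854.

-0.85%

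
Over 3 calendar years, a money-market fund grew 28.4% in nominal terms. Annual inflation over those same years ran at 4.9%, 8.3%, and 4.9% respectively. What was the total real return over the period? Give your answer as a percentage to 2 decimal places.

7.74%

Cumulative inflation factor: 1.049 × 1.083 × 1.049 ≈ 1.19173.
Nominal growth factor: 1.28400. Real growth factor = 1.28400 / 1.19173 ≈ 1.07742.
Total real return ≈ 7.7421%.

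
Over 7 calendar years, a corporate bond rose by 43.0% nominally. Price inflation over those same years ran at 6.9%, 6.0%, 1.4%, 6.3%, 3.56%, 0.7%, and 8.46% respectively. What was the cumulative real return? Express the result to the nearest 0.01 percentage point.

3.51%

Cumulative inflation factor: 1.069 × 1.060 × 1.014 × 1.063 × 1.0356 × 1.007 × 1.0846 ≈ 1.38148.
Nominal growth factor: 1.43000. Real growth factor = 1.43000 / 1.38148 ≈ 1.03512.
Total real return ≈ 3.5119%.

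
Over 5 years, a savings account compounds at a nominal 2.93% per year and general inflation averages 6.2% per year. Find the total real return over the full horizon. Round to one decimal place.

-14.5%

The annual real rate is (1+2.93%)/(1+6.2%) − 1 = -3.0791%.
Compounded over 5 years: (1 + -0.030791)^5 − 1 ≈ -0.14476.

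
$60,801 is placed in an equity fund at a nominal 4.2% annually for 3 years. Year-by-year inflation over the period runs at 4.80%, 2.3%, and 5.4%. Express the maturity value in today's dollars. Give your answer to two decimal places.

Nominal value at maturity: $60,801 × (1 + 4.2%)^3 ≈ $68,788.19.
Price-level factor over 3 years: 1.0480 × 1.023 × 1.054 = 1.129997616.
The maturity value deflated by that factor is the answer in today's purchasing power.

$60,874.63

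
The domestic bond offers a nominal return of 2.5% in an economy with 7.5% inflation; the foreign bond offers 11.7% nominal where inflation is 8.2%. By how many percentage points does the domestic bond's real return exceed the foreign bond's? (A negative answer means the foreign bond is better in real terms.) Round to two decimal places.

The domestic bond real return: 1.025/1.075 − 1 = -4.651%.
The foreign bond real return: 1.117/1.082 − 1 = 3.235%.
Difference: -4.651 − 3.235 = -7.886 pp.

-7.89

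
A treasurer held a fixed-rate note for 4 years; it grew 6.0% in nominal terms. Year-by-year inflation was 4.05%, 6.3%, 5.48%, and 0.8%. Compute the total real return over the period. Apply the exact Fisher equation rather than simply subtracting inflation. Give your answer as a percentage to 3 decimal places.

-9.864%

Cumulative inflation factor: 1.0405 × 1.063 × 1.0548 × 1.008 ≈ 1.17600.
Nominal growth factor: 1.06000. Real growth factor = 1.06000 / 1.17600 ≈ 0.90136.
Total real return ≈ -9.8637%.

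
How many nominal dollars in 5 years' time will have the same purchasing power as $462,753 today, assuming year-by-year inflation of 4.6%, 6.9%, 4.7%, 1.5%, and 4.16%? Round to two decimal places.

$572,759.54

Cumulative price-level factor: 1.046 × 1.069 × 1.047 × 1.015 × 1.0416 ≈ 1.2377219273.
The nominal amount required is $462,753 scaled up by that factor.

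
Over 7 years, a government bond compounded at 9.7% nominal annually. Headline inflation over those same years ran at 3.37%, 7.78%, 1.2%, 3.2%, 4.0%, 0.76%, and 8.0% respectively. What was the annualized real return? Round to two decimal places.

5.47%

Cumulative inflation factor: 1.0337 × 1.0778 × 1.012 × 1.032 × 1.040 × 1.0076 × 1.080 ≈ 1.31686.
Nominal growth factor: 1.91182. Real growth factor = 1.91182 / 1.31686 ≈ 1.45180.
Annualized: 1.45180^(1/7) − 1 ≈ 0.05470.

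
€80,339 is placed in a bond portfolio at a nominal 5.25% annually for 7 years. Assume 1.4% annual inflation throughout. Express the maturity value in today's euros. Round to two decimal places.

€104,283.47

Nominal value at maturity: €80,339 × (1 + 5.25%)^7 ≈ €114,942.64.
Price-level factor over 7 years: (1 + 1.4%)^7 ≈ 1.1022133959.
Dividing the nominal maturity value by the price-level factor gives the value in today's money.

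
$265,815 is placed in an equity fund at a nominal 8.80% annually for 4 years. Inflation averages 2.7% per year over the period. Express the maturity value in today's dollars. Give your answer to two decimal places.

Nominal value at maturity: $265,815 × (1 + 8.80%)^4 ≈ $372,473.23.
Price-level factor over 4 years: (1 + 2.7%)^4 ≈ 1.1124532634.
Dividing the nominal maturity value by the price-level factor gives the value in today's money.

$334,821.46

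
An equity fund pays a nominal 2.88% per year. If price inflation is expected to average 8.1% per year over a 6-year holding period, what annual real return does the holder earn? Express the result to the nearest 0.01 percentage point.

-4.83%

With constant rates the annual real return is the same each year: (1+2.88%)/(1+8.1%) − 1 = -0.04829.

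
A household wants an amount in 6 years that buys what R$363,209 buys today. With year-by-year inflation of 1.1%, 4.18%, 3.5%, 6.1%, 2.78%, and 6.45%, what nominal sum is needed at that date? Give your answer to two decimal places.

R$459,623.39

Cumulative price-level factor: 1.011 × 1.0418 × 1.035 × 1.061 × 1.0278 × 1.0645 ≈ 1.2654515483.
The nominal amount required is R$363,209 scaled up by that factor.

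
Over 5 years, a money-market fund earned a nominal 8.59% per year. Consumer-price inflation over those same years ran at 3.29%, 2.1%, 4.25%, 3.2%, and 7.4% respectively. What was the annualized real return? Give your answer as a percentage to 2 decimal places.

4.38%

Cumulative inflation factor: 1.0329 × 1.021 × 1.0425 × 1.032 × 1.074 ≈ 1.21855.
Nominal growth factor: 1.50990. Real growth factor = 1.50990 / 1.21855 ≈ 1.23910.
Annualized: 1.23910^(1/5) − 1 ≈ 0.04381.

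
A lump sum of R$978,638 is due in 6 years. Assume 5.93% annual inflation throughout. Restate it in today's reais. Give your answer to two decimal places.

R$692,641.07

Price-level factor over 6 years: (1 + 5.93%)^6 ≈ 1.4129078359.
Purchasing power today: R$978,638 divided by that factor.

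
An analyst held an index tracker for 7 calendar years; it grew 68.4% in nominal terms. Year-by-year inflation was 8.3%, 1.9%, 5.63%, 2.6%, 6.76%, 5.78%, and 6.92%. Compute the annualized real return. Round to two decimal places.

2.22%

Cumulative inflation factor: 1.083 × 1.019 × 1.0563 × 1.026 × 1.0676 × 1.0578 × 1.0692 ≈ 1.44414.
Nominal growth factor: 1.68400. Real growth factor = 1.68400 / 1.44414 ≈ 1.16609.
Annualized: 1.16609^(1/7) − 1 ≈ 0.02219.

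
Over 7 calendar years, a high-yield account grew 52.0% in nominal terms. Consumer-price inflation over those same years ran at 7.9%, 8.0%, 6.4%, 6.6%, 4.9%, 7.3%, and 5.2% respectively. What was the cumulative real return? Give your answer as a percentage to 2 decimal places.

-2.88%

Cumulative inflation factor: 1.079 × 1.080 × 1.064 × 1.066 × 1.049 × 1.073 × 1.052 ≈ 1.56507.
Nominal growth factor: 1.52000. Real growth factor = 1.52000 / 1.56507 ≈ 0.97120.
Total real return ≈ -2.8800%.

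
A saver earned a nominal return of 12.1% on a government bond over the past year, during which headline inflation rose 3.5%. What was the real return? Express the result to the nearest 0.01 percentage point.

Real return via the Fisher equation: (1 + 12.1%)/(1 + 3.5%) − 1 = 1.121/1.035 − 1 ≈ 0.08309.

8.31%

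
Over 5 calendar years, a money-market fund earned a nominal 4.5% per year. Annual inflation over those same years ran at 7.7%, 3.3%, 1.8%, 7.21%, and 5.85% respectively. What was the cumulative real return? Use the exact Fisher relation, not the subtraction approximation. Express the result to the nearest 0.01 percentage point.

Cumulative inflation factor: 1.077 × 1.033 × 1.018 × 1.0721 × 1.0585 ≈ 1.28526.
Nominal growth factor: 1.24618. Real growth factor = 1.24618 / 1.28526 ≈ 0.96960.
Total real return ≈ -3.0402%.

-3.04%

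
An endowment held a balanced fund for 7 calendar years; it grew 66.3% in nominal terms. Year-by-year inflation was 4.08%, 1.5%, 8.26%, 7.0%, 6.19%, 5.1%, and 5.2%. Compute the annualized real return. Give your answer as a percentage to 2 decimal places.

Cumulative inflation factor: 1.0408 × 1.015 × 1.0826 × 1.070 × 1.0619 × 1.051 × 1.052 ≈ 1.43677.
Nominal growth factor: 1.66300. Real growth factor = 1.66300 / 1.43677 ≈ 1.15746.
Annualized: 1.15746^(1/7) − 1 ≈ 0.02111.

2.11%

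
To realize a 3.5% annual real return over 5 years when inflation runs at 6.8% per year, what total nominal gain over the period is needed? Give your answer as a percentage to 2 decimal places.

Required annual nominal rate: (1+3.5%)(1+6.8%) − 1 = 10.538%.
Cumulative over 5 years: (1 + 0.10538)^5 − 1 ≈ 0.65028.

65.03%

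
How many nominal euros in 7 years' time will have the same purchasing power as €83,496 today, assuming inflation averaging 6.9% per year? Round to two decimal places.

Cumulative price-level factor: (1+6.9%)^7 ≈ 1.5953057718.
The nominal amount required is €83,496 scaled up by that factor.

€133,201.65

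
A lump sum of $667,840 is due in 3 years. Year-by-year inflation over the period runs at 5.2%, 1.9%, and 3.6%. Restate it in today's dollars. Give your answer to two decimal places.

Price-level factor over 3 years: 1.052 × 1.019 × 1.036 = 1.110579568.
Purchasing power today: $667,840 divided by that factor.

$601,343.68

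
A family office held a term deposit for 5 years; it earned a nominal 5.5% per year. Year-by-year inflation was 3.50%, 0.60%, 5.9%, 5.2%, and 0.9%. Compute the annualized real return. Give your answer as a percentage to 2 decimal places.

Cumulative inflation factor: 1.0350 × 1.0060 × 1.059 × 1.052 × 1.009 ≈ 1.17042.
Nominal growth factor: 1.30696. Real growth factor = 1.30696 / 1.17042 ≈ 1.11666.
Annualized: 1.11666^(1/5) − 1 ≈ 0.02231.

2.23%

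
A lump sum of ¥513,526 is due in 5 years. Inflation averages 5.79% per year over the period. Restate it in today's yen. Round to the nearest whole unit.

Price-level factor over 5 years: (1 + 5.79%)^5 ≈ 1.3250219894.
Purchasing power today: ¥513,526 divided by that factor.

¥387,560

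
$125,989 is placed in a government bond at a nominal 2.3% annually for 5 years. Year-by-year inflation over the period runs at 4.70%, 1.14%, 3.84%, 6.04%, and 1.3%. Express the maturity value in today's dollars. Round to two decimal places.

Nominal value at maturity: $125,989 × (1 + 2.3%)^5 ≈ $141,159.72.
Price-level factor over 5 years: 1.0470 × 1.0114 × 1.0384 × 1.0604 × 1.013 ≈ 1.1811729016.
Dividing the nominal maturity value by the price-level factor gives the value in today's money.

$119,508.09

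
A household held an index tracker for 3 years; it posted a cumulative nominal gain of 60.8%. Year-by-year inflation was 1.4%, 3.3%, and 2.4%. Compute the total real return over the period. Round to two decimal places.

Cumulative inflation factor: 1.014 × 1.033 × 1.024 ≈ 1.07260.
Nominal growth factor: 1.60800. Real growth factor = 1.60800 / 1.07260 ≈ 1.49916.
Total real return ≈ 49.9159%.

49.92%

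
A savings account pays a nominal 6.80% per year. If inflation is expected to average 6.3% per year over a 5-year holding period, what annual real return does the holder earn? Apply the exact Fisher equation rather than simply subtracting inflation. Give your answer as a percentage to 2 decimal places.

With constant rates the annual real return is the same each year: (1+6.80%)/(1+6.3%) − 1 = 0.00470.

0.47%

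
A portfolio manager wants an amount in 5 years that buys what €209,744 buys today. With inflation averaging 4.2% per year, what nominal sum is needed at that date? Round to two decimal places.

€257,648.81

Cumulative price-level factor: (1+4.2%)^5 ≈ 1.2283965692.
Multiplying €209,744 by the price-level factor gives the future nominal sum.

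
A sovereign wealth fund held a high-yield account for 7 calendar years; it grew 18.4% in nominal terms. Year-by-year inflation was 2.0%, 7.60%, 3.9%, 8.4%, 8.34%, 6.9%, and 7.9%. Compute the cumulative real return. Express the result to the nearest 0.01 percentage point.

Cumulative inflation factor: 1.020 × 1.0760 × 1.039 × 1.084 × 1.0834 × 1.069 × 1.079 ≈ 1.54470.
Nominal growth factor: 1.18400. Real growth factor = 1.18400 / 1.54470 ≈ 0.76649.
Total real return ≈ -23.3510%.

-23.35%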